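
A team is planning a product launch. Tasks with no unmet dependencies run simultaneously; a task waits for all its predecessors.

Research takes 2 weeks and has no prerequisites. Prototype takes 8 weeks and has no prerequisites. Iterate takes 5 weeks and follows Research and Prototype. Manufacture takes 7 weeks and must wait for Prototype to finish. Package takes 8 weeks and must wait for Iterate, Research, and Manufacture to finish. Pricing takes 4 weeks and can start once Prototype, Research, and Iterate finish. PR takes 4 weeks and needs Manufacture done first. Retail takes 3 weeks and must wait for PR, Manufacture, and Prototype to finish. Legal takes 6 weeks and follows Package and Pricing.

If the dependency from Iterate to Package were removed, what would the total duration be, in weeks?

Original critical path: Prototype→Manufacture→Package→Legal = 8+7+8+6 = 29 ⇒ 29 weeks.
Dropping Iterate→Package doesn't change Package's earliest start (15); another predecessor still binds.
New critical path: Prototype→Manufacture→Package→Legal = 8+7+8+6 = 29 ⇒ 29 weeks.

29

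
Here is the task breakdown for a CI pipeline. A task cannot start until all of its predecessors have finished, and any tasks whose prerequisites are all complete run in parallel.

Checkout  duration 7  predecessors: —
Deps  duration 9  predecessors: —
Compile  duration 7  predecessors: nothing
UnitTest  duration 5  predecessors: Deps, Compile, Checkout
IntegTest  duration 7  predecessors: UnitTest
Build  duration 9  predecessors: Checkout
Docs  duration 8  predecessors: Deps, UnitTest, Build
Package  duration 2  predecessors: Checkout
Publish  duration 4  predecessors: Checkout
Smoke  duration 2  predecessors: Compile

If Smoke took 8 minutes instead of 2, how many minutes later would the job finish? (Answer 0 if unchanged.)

0

The binding path is Checkout→Build→Docs = 7+9+8 = 24; finish at 24 minutes.
Smoke has 15 minutes of float (longest path through it is 9).
That remains the longest chain; total 24 minutes.
Change in finish: 24 − 24 = +0 minutes.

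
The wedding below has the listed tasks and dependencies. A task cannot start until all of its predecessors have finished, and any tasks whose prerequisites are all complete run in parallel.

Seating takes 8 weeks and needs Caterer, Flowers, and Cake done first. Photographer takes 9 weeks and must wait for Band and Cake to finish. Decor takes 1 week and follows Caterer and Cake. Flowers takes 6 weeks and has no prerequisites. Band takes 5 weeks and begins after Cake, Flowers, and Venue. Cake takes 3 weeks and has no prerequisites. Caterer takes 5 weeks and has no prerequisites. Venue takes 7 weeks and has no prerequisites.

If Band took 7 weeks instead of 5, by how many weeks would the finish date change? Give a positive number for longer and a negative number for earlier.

2

Critical path before the change: Venue→Band→Photographer = 7+5+9 = 21 giving 21 weeks.
Since Band is critical, the +2 change carries straight to that chain (now 23 weeks).
That remains the longest chain; total 23 weeks.
Change in finish: 23 − 21 = +2 weeks.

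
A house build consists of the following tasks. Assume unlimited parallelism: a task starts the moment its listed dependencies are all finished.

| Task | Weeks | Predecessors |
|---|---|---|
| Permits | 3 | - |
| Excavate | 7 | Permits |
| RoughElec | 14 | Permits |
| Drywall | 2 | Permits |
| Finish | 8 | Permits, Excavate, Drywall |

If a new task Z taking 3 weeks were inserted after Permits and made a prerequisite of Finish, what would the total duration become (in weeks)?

Originally the project takes 18 weeks.
With Z inserted, Finish now waits for max(Permits, Excavate, Drywall, Z).
New critical path: Permits→Excavate→Finish = 3+7+8 = 18 ⇒ 18 weeks.

18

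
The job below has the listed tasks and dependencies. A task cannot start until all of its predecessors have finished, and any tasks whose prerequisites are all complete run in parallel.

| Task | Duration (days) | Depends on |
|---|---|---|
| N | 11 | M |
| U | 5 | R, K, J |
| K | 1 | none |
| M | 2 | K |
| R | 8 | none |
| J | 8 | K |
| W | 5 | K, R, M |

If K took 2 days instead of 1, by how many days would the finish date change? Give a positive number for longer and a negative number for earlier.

1

Baseline: K→M→N = 1+2+11 = 14 → 14 days.
K is on the critical path; changing it to 2 makes that path 15 days.
That remains the longest chain; total 15 days.
Change in finish: 15 − 14 = +1 days.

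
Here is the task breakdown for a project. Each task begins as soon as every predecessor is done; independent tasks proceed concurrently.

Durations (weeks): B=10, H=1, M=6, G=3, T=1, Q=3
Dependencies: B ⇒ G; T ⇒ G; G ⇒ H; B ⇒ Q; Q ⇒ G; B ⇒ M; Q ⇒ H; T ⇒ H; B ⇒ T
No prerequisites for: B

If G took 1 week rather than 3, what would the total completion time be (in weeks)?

As given, the longest chain is B→Q→G→H = 10+3+3+1 = 17, so the finish is 17 weeks.
G is on the critical path; changing it to 1 makes that path 15 weeks.
New critical path: B→M = 10+6 = 16 ⇒ 16 weeks.

16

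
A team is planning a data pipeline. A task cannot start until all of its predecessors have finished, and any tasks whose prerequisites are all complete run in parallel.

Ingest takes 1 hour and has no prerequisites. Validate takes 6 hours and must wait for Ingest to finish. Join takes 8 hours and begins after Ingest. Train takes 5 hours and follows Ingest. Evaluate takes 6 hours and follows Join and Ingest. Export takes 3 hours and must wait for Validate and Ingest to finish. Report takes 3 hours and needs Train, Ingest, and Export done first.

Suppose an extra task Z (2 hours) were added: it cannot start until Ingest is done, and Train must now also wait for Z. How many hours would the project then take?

15

Originally the project takes 15 hours.
With Z inserted, Train now waits for max(Ingest, Z).
New critical path: Ingest→Join→Evaluate = 1+8+6 = 15 ⇒ 15 hours.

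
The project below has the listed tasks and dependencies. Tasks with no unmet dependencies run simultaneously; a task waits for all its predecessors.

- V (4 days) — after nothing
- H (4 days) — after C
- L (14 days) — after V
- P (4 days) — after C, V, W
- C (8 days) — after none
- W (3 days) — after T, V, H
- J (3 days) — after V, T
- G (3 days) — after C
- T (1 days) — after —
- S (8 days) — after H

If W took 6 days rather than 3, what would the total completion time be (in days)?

22

Critical path before the change: C→H→S = 8+4+8 = 20 giving 20 days.
W is off the critical path — its longest chain is 19 days, giving 1 of slack.
The binding chain switches to C→H→W→P = 8+4+6+4 = 22; finish 22 days.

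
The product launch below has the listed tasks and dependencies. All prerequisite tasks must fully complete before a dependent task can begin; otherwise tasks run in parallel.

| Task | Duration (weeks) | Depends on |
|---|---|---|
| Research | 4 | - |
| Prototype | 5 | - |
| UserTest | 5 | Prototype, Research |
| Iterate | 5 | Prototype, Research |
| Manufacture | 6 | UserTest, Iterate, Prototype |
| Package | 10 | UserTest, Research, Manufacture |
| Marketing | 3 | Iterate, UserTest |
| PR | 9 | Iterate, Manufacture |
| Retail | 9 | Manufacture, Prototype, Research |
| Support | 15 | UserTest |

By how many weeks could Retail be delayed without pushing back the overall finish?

1

Critical path: Prototype→UserTest→Manufacture→Package = 5+5+6+10 = 26, so the finish is 26 weeks.
The longest chain containing Retail totals 25 weeks.
Float = 26 − 25 = 1.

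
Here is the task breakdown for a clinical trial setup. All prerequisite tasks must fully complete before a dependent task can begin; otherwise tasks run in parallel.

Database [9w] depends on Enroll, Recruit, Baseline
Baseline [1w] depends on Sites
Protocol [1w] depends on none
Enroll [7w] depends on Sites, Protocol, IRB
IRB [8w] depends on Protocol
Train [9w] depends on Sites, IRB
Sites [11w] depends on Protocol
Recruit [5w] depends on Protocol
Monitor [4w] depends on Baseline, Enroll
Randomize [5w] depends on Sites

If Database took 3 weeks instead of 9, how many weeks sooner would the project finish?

As given, the longest chain is Protocol→Sites→Enroll→Database = 1+11+7+9 = 28, so the finish is 28 weeks.
Database lies on that path, so at 3 weeks the path becomes 22 weeks.
The binding chain switches to Protocol→Sites→Enroll→Monitor = 1+11+7+4 = 23; finish 23 weeks.
Change in finish: 23 − 28 = -5 weeks.

5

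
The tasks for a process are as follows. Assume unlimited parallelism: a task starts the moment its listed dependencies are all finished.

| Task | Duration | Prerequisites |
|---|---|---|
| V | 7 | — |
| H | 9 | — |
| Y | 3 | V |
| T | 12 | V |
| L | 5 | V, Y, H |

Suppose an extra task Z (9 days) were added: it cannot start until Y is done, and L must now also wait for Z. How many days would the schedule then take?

24

Originally the schedule takes 19 days.
With Z inserted, L now waits for max(V, Y, H, Z).
New critical path: V→Y→Z→L = 7+3+9+5 = 24 ⇒ 24 days.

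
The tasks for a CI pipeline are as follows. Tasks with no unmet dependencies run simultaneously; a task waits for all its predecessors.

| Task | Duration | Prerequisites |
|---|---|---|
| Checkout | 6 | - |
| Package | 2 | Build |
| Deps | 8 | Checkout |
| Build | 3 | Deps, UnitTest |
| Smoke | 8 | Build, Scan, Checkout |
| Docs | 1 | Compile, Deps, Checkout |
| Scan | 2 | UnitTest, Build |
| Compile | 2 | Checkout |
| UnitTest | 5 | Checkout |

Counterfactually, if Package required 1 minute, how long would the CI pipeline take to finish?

Baseline: Checkout→Deps→Build→Scan→Smoke = 6+8+3+2+8 = 27 → 27 minutes.
The longest path through Package is only 19 minutes, so Package has float 8.
The critical path is still Checkout→Deps→Build→Scan→Smoke; finish is now 27 minutes.

27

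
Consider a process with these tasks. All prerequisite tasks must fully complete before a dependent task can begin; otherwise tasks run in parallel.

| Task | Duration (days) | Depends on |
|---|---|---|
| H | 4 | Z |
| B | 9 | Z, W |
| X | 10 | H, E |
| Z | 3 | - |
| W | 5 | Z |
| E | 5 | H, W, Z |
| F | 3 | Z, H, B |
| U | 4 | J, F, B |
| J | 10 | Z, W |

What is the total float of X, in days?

1

The longest chain is Z→W→B→F→U = 3+5+9+3+4 = 24; overall finish 24 days.
Longest path through X: 23 days (earliest finish 23, latest finish 24).
So X can slip 24 − 23 = 1 day.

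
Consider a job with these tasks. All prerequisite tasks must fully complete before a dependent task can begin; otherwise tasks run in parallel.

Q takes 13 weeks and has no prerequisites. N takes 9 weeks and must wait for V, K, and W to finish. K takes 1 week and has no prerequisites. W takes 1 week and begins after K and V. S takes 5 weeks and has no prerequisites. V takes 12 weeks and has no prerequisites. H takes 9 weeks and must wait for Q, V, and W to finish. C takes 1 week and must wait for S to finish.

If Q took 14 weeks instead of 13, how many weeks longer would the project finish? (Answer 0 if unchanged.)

1

Baseline: Q→H = 13+9 = 22 → 22 weeks.
Since Q is critical, the +1 change carries straight to that chain (now 23 weeks).
No other chain overtakes it, so the finish is 23 weeks.
Change in finish: 23 − 22 = +1 weeks.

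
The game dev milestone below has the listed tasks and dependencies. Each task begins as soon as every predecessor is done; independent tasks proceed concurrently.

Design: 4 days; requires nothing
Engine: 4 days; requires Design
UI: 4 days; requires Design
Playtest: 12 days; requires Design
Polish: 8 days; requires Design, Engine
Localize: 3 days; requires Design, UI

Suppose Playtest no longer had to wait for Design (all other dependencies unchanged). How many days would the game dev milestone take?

16

With the dependency in place, Design→Engine→Polish = 4+4+8 = 16 sets the finish at 16 days.
Without Design→Playtest, Playtest's earliest start moves from 4 to 0.
After: Design→Engine→Polish = 4+4+8 = 16 → 16 days.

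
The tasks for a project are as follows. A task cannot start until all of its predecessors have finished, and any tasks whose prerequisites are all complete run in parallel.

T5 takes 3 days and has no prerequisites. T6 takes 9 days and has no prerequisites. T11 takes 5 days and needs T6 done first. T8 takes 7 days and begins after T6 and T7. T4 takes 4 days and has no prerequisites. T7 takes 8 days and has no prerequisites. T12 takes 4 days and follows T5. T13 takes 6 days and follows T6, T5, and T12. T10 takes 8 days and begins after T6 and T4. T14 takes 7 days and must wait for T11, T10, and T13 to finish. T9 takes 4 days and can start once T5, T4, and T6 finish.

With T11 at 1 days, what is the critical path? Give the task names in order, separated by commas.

T6, T10, T14

Critical path before the change: T6→T10→T14 = 9+8+7 = 24 giving 24 days.
The longest path through T11 is only 21 days, so T11 has float 3.
No other chain overtakes it, so the finish is 24 days.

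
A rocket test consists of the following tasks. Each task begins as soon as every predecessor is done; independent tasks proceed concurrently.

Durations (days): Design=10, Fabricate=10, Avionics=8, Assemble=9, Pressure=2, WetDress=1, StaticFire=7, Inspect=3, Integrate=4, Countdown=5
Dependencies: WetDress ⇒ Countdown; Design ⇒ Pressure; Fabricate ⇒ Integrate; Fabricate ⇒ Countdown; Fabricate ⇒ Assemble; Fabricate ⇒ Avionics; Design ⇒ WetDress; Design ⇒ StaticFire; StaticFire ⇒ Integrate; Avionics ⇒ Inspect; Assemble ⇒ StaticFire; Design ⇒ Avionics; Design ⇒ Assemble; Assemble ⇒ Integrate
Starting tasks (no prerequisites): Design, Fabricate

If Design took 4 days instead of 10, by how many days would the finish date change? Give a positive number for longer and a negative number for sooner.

0

Critical path before the change: Design→Assemble→StaticFire→Integrate = 10+9+7+4 = 30 giving 30 days.
Design is on the critical path; changing it to 4 makes that path 24 days.
The binding chain switches to Fabricate→Assemble→StaticFire→Integrate = 10+9+7+4 = 30; finish 30 days.
Change in finish: 30 − 30 = +0 days.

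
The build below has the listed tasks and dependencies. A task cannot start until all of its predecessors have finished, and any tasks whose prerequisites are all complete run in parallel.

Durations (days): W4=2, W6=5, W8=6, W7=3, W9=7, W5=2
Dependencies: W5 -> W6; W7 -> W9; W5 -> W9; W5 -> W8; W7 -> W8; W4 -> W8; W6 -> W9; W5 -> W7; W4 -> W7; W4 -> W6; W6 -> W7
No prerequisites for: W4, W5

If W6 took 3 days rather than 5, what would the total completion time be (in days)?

Critical path before the change: W4→W6→W7→W9 = 2+5+3+7 = 17 giving 17 days.
W6 lies on that path, so at 3 days the path becomes 15 days.
No other chain overtakes it, so the finish is 15 days.

15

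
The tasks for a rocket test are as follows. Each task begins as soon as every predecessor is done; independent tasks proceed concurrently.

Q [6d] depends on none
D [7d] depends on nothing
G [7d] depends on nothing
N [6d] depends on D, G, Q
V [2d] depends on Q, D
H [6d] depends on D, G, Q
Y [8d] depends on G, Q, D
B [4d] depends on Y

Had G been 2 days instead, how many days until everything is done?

19

Actual critical path: G→Y→B = 7+8+4 = 19 ⇒ 19 days.
G is on the critical path; changing it to 2 makes that path 14 days.
Now D→Y→B = 7+8+4 = 19 is longest, so the finish becomes 19 days.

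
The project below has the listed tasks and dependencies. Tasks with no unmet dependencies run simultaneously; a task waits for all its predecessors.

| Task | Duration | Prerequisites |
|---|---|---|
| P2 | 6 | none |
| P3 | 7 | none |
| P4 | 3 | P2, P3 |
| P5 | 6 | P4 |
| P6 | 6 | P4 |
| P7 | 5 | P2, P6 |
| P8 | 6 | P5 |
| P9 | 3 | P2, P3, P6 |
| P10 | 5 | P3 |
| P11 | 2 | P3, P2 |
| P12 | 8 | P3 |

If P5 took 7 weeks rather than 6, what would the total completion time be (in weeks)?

The binding path is P3→P4→P5→P8 = 7+3+6+6 = 22; finish at 22 weeks.
P5 lies on that path, so at 7 weeks the path becomes 23 weeks.
No other chain overtakes it, so the finish is 23 weeks.

23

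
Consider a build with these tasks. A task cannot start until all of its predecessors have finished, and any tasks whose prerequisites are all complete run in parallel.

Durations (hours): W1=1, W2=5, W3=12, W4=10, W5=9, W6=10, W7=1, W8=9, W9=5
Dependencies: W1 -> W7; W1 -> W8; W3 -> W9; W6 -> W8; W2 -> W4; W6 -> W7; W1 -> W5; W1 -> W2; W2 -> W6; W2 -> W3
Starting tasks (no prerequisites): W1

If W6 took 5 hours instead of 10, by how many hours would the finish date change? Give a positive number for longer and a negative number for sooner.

The binding path is W1→W2→W6→W8 = 1+5+10+9 = 25; finish at 25 hours.
W6 is on the critical path; changing it to 5 makes that path 20 hours.
The binding chain switches to W1→W2→W3→W9 = 1+5+12+5 = 23; finish 23 hours.
Change in finish: 23 − 25 = -2 hours.

-2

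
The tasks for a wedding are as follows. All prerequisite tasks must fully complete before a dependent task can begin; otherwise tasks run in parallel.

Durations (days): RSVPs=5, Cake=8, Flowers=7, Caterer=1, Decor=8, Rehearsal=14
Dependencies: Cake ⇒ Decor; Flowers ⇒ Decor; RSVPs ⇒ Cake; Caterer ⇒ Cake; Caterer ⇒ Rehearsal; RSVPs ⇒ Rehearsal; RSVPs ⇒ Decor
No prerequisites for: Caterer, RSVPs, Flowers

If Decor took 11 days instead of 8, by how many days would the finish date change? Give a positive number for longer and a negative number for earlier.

Actual critical path: RSVPs→Cake→Decor = 5+8+8 = 21 ⇒ 21 days.
Since Decor is critical, the +3 change carries straight to that chain (now 24 days).
No other chain overtakes it, so the finish is 24 days.
Change in finish: 24 − 21 = +3 days.

3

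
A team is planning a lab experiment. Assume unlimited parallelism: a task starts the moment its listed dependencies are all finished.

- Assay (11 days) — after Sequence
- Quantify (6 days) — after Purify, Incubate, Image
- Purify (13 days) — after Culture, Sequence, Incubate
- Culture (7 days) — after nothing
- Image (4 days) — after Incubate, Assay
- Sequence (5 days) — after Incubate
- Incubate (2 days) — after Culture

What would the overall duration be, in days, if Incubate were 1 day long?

34

Baseline: Culture→Incubate→Sequence→Assay→Image→Quantify = 7+2+5+11+4+6 = 35 → 35 days.
Since Incubate is critical, the -1 change carries straight to that chain (now 34 days).
That remains the longest chain; total 34 days.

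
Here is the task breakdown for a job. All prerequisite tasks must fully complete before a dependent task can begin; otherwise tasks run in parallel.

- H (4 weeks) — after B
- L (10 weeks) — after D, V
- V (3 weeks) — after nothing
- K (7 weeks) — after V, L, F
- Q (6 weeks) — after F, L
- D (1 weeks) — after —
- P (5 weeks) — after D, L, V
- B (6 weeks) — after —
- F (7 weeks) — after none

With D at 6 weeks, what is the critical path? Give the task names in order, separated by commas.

Baseline: V→L→K = 3+10+7 = 20 → 20 weeks.
The longest path through D is only 18 weeks, so D has float 2.
The binding chain switches to D→L→K = 6+10+7 = 23; finish 23 weeks.

D, L, K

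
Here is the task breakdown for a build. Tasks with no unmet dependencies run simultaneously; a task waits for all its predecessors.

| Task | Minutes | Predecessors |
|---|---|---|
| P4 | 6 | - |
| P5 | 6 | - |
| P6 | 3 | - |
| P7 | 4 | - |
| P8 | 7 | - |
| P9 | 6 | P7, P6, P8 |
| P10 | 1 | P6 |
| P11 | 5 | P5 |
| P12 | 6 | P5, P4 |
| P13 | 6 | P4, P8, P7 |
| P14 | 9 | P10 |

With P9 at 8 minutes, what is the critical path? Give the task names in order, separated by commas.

P8, P9

As given, the longest chain is P8→P9 = 7+6 = 13, so the finish is 13 minutes.
P9 lies on that path, so at 8 minutes the path becomes 15 minutes.
No other chain overtakes it, so the finish is 15 minutes.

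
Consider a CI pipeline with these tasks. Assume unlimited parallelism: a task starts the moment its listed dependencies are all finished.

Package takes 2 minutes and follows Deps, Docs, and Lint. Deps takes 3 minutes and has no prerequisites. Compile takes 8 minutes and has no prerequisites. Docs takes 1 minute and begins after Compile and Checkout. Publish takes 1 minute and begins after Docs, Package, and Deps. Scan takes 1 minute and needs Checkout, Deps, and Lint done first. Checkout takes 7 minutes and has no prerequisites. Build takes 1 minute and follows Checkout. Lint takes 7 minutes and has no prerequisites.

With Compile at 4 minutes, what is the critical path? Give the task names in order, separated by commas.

Critical path before the change: Compile→Docs→Package→Publish = 8+1+2+1 = 12 giving 12 minutes.
Compile is on the critical path; changing it to 4 makes that path 8 minutes.
Now Checkout→Docs→Package→Publish = 7+1+2+1 = 11 is longest, so the finish becomes 11 minutes.

Checkout, Docs, Package, Publish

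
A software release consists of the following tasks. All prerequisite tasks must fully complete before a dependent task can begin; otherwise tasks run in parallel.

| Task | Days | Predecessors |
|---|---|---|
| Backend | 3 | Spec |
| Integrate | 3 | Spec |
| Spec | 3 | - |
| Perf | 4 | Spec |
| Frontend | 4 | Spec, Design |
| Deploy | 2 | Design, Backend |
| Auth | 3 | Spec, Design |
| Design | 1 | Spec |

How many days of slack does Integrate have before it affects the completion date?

Spec→Design→Frontend = 3+1+4 = 8 sets the makespan at 8 days.
Integrate finishes as early as 6 and must finish by 8.
Float = 8 − 6 = 2.

2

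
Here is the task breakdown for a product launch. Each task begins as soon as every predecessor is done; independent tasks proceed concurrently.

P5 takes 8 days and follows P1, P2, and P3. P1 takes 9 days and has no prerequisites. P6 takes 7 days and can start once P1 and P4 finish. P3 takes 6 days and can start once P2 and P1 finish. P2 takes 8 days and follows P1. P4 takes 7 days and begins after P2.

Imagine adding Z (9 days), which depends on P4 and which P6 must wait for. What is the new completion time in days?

Originally the plan takes 31 days.
With Z inserted, P6 now waits for max(P1, P4, Z).
New critical path: P1→P2→P4→Z→P6 = 9+8+7+9+7 = 40 ⇒ 40 days.

40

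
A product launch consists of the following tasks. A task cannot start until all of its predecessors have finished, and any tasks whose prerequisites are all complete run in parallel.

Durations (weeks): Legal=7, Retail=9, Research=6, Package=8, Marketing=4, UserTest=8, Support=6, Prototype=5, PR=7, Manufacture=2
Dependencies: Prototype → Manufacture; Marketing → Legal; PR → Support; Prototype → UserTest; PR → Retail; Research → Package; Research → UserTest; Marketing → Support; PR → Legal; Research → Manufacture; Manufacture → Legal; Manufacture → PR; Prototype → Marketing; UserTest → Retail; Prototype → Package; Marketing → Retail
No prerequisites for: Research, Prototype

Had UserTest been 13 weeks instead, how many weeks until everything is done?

28

The binding path is Research→Manufacture→PR→Retail = 6+2+7+9 = 24; finish at 24 weeks.
UserTest has 1 week of float (longest path through it is 23).
The binding chain switches to Research→UserTest→Retail = 6+13+9 = 28; finish 28 weeks.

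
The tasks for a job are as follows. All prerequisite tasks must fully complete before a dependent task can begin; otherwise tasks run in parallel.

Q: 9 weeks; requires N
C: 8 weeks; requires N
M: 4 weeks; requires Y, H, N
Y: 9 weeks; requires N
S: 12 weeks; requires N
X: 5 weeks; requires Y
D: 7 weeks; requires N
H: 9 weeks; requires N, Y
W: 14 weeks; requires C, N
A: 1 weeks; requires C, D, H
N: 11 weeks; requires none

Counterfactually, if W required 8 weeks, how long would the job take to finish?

33

Actual critical path: N→C→W = 11+8+14 = 33 ⇒ 33 weeks.
Since W is critical, the -6 change carries straight to that chain (now 27 weeks).
New critical path: N→Y→H→M = 11+9+9+4 = 33 ⇒ 33 weeks.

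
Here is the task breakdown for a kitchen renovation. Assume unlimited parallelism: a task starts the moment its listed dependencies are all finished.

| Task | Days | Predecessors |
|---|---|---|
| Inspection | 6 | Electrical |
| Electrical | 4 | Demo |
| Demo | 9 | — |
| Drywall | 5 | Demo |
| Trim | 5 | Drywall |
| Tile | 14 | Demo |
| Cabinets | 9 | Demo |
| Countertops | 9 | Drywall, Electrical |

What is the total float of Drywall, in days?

The longest chain is Demo→Drywall→Countertops = 9+5+9 = 23; overall finish 23 days.
The longest chain containing Drywall totals 23 days.
Float = 23 − 23 = 0.

0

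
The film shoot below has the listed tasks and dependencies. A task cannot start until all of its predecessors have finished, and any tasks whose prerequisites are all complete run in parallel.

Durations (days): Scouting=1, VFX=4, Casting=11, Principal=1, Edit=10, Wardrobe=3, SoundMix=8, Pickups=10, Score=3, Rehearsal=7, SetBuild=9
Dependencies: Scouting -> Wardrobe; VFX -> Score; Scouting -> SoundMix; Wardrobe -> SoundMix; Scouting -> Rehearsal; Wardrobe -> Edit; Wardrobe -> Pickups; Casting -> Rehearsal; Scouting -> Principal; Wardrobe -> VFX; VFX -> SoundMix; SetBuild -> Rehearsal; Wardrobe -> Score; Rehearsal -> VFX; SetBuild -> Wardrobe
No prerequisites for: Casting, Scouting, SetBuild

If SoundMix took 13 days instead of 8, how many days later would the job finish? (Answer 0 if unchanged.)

The binding path is Casting→Rehearsal→VFX→SoundMix = 11+7+4+8 = 30; finish at 30 days.
Since SoundMix is critical, the +5 change carries straight to that chain (now 35 days).
No other chain overtakes it, so the finish is 35 days.
Change in finish: 35 − 30 = +5 days.

5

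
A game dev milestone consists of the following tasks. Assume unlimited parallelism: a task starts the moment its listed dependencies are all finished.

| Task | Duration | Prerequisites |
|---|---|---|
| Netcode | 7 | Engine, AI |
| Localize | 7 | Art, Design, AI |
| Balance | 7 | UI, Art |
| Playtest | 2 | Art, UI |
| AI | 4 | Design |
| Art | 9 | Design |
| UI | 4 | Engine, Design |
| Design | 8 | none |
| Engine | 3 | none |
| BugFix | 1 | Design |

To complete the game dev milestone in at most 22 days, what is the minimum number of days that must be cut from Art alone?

2

Current finish: 24 days; target: 22.
Art is on every critical path, so each day cut from Art cuts the finish by one (this holds down to a finish of 19).
Need 24 − 22 = 2 days off Art → Art becomes 7 days, finish becomes 22.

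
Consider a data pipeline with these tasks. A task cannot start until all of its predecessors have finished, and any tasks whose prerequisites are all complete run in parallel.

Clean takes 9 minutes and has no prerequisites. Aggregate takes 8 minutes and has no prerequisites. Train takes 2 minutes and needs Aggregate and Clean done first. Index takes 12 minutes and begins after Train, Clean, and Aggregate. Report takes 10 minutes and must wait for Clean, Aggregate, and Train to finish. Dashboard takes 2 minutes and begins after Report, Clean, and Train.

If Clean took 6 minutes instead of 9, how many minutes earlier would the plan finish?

1

Actual critical path: Clean→Train→Index = 9+2+12 = 23 ⇒ 23 minutes.
Clean is on the critical path; changing it to 6 makes that path 20 minutes.
New critical path: Aggregate→Train→Index = 8+2+12 = 22 ⇒ 22 minutes.
Change in finish: 22 − 23 = -1 minutes.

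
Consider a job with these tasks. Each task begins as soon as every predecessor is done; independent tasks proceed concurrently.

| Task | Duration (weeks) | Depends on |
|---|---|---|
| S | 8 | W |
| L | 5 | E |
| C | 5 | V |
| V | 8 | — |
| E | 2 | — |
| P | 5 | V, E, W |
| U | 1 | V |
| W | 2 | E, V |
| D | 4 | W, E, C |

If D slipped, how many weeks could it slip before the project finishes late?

1

The longest chain is V→W→S = 8+2+8 = 18; overall finish 18 weeks.
D finishes as early as 17 and must finish by 18.
So D can slip 18 − 17 = 1 week.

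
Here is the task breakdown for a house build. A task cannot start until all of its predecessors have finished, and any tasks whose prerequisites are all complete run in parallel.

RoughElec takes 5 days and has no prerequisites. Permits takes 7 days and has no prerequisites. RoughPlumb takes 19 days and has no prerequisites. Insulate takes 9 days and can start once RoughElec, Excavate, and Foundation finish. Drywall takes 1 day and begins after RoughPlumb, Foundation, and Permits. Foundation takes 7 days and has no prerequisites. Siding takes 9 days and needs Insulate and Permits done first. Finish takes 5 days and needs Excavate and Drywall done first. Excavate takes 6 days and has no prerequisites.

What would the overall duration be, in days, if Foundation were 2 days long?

Actual critical path: Foundation→Insulate→Siding = 7+9+9 = 25 ⇒ 25 days.
Since Foundation is critical, the -5 change carries straight to that chain (now 20 days).
Now RoughPlumb→Drywall→Finish = 19+1+5 = 25 is longest, so the finish becomes 25 days.

25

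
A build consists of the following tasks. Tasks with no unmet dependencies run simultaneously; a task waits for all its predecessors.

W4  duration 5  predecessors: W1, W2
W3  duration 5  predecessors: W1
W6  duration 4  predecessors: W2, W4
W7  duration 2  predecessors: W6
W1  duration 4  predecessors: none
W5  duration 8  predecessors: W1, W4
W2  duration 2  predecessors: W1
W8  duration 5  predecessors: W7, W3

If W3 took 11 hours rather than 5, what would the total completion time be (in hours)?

As given, the longest chain is W1→W2→W4→W6→W7→W8 = 4+2+5+4+2+5 = 22, so the finish is 22 hours.
The longest path through W3 is only 14 hours, so W3 has float 8.
No other chain overtakes it, so the finish is 22 hours.

22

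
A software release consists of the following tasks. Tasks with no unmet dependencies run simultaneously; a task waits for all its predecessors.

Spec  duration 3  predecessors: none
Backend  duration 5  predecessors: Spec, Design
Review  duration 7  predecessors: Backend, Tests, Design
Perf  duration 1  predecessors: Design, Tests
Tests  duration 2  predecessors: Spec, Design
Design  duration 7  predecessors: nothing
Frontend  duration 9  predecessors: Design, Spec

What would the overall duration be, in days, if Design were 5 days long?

17

Baseline: Design→Backend→Review = 7+5+7 = 19 → 19 days.
Since Design is critical, the -2 change carries straight to that chain (now 17 days).
The critical path is still Design→Backend→Review; finish is now 17 days.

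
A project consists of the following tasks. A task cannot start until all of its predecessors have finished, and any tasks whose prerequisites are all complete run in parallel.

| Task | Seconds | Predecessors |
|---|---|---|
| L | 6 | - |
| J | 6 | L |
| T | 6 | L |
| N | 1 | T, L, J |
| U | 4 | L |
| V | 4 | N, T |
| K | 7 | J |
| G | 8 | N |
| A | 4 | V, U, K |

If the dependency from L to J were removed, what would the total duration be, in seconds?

Before: longest chain L→J→K→A = 6+6+7+4 = 23, finish 23.
Without L→J, J's earliest start moves from 6 to 0.
The longest chain is now L→T→N→V→A = 6+6+1+4+4 = 21, so the project takes 21 seconds.

21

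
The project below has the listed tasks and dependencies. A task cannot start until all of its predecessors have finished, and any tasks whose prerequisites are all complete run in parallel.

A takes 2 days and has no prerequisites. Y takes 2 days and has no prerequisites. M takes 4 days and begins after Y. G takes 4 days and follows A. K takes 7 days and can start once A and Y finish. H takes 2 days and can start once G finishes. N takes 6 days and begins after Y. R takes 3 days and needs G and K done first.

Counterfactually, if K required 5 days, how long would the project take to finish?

10

Actual critical path: A→K→R = 2+7+3 = 12 ⇒ 12 days.
Since K is critical, the -2 change carries straight to that chain (now 10 days).
The critical path is still A→K→R; finish is now 10 days.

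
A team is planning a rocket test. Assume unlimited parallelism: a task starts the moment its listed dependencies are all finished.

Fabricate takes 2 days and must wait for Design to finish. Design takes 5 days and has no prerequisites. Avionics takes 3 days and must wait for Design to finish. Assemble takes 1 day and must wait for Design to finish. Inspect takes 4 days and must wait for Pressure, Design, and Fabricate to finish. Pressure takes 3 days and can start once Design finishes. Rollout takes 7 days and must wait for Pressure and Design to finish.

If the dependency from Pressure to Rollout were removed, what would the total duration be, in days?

12

With the dependency in place, Design→Pressure→Rollout = 5+3+7 = 15 sets the finish at 15 days.
Without Pressure→Rollout, Rollout's earliest start moves from 8 to 5.
New critical path: Design→Pressure→Inspect = 5+3+4 = 12 ⇒ 12 days.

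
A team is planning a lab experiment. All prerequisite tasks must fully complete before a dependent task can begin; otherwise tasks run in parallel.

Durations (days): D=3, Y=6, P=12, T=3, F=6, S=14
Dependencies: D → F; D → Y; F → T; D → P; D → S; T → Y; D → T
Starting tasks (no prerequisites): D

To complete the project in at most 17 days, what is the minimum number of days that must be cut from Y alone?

1

Current finish: 18 days; target: 17.
Y is on every critical path, so each day cut from Y cuts the finish by one (this holds down to a finish of 17).
Need 18 − 17 = 1 day off Y → Y becomes 5 days, finish becomes 17.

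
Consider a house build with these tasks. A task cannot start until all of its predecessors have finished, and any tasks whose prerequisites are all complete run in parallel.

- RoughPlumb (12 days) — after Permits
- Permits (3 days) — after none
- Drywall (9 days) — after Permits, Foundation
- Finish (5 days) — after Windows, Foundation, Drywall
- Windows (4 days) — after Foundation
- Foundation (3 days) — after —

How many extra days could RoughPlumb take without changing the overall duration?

2

Permits→Drywall→Finish = 3+9+5 = 17 sets the makespan at 17 days.
Longest path through RoughPlumb: 15 days (earliest finish 15, latest finish 17).
Slack of RoughPlumb = 5 − 3 = 2 days.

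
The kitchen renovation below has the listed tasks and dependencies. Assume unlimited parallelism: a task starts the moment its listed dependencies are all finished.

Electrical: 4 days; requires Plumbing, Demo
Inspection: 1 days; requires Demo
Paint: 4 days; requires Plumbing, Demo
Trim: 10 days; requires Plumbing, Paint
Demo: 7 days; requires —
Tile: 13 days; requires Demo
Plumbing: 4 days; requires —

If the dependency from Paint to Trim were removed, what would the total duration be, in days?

Before: longest chain Demo→Paint→Trim = 7+4+10 = 21, finish 21.
Without Paint→Trim, Trim's earliest start moves from 11 to 4.
New critical path: Demo→Tile = 7+13 = 20 ⇒ 20 days.

20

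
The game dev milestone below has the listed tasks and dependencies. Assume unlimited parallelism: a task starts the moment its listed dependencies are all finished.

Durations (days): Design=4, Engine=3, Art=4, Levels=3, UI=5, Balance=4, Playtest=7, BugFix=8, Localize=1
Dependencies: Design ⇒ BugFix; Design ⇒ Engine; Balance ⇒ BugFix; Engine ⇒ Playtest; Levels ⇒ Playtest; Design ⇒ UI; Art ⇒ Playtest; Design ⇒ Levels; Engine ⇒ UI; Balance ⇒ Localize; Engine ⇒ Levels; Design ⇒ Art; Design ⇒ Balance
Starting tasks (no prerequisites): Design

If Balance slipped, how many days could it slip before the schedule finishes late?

The longest chain is Design→Engine→Levels→Playtest = 4+3+3+7 = 17; overall finish 17 days.
Balance finishes as early as 8 and must finish by 9.
So Balance can slip 9 − 8 = 1 day.

1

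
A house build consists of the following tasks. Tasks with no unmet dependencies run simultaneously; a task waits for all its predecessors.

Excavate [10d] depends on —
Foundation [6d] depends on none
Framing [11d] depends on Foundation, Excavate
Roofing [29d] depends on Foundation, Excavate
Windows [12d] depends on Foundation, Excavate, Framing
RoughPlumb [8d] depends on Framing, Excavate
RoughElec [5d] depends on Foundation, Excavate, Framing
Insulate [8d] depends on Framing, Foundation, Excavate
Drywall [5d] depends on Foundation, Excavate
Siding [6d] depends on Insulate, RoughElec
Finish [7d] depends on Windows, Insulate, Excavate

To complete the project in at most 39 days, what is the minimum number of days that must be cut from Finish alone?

1

Current finish: 40 days; target: 39.
Finish is on every critical path, so each day cut from Finish cuts the finish by one (this holds down to a finish of 39).
Need 40 − 39 = 1 day off Finish → Finish becomes 6 days, finish becomes 39.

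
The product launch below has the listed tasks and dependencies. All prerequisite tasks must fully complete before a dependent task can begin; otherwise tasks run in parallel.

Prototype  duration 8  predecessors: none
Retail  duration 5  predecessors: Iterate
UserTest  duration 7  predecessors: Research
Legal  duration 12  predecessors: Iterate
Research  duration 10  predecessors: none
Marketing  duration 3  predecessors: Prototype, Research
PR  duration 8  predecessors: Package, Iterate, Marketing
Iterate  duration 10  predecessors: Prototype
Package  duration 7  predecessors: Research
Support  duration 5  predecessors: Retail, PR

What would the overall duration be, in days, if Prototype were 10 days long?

33

Critical path before the change: Prototype→Iterate→PR→Support = 8+10+8+5 = 31 giving 31 days.
Prototype is on the critical path; changing it to 10 makes that path 33 days.
No other chain overtakes it, so the finish is 33 days.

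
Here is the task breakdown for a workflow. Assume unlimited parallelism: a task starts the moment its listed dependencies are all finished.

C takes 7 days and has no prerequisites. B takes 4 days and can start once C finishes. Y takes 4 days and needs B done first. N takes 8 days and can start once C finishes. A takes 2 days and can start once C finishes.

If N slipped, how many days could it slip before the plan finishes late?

0

The longest chain is C→B→Y = 7+4+4 = 15; overall finish 15 days.
Longest path through N: 15 days (earliest finish 15, latest finish 15).
Slack of N = 7 − 7 = 0 days.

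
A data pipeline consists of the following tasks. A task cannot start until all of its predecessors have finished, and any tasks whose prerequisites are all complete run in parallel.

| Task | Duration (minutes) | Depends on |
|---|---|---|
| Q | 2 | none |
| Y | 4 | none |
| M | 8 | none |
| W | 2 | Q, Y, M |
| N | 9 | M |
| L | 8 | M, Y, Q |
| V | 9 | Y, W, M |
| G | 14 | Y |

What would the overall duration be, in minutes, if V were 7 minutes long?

18

Actual critical path: M→W→V = 8+2+9 = 19 ⇒ 19 minutes.
Since V is critical, the -2 change carries straight to that chain (now 17 minutes).
Now Y→G = 4+14 = 18 is longest, so the finish becomes 18 minutes.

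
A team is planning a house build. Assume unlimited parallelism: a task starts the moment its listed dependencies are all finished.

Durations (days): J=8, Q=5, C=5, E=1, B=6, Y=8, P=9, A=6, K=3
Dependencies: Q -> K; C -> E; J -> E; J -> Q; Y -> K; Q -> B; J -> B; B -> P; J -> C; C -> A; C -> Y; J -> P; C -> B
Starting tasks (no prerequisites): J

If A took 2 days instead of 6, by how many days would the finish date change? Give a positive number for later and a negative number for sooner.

The binding path is J→Q→B→P = 8+5+6+9 = 28; finish at 28 days.
The longest path through A is only 19 days, so A has float 9.
The critical path is still J→Q→B→P; finish is now 28 days.
Change in finish: 28 − 28 = +0 days.

0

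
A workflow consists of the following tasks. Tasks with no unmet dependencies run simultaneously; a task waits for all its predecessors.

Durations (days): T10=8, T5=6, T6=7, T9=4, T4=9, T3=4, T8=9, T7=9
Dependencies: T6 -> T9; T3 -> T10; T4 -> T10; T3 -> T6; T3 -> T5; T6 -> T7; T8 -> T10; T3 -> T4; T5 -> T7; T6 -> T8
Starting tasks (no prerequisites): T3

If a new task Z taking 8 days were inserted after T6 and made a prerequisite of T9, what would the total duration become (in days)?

28

Originally the workflow takes 28 days.
With Z inserted, T9 now waits for max(T6, Z).
New critical path: T3→T6→T8→T10 = 4+7+9+8 = 28 ⇒ 28 days.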